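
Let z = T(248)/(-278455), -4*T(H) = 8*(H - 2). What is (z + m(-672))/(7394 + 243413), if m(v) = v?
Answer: -187121268/69838463185 ≈ -0.0026793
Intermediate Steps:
T(H) = 4 - 2*H (T(H) = -2*(H - 2) = -2*(-2 + H) = -(-16 + 8*H)/4 = 4 - 2*H)
z = 492/278455 (z = (4 - 2*248)/(-278455) = (4 - 496)*(-1/278455) = -492*(-1/278455) = 492/278455 ≈ 0.0017669)
(z + m(-672))/(7394 + 243413) = (492/278455 - 672)/(7394 + 243413) = -187121268/278455/250807 = -187121268/278455*1/250807 = -187121268/69838463185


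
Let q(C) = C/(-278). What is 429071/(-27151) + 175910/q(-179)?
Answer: 1327688006271/4860029 ≈ 2.7319e+5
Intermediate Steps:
q(C) = -C/278 (q(C) = C*(-1/278) = -C/278)
429071/(-27151) + 175910/q(-179) = 429071/(-27151) + 175910/((-1/278*(-179))) = 429071*(-1/27151) + 175910/(179/278) = -429071/27151 + 175910*(278/179) = -429071/27151 + 48902980/179 = 1327688006271/4860029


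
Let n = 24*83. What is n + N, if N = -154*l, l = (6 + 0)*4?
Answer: -1704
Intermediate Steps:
n = 1992
l = 24 (l = 6*4 = 24)
N = -3696 (N = -154*24 = -3696)
n + N = 1992 - 3696 = -1704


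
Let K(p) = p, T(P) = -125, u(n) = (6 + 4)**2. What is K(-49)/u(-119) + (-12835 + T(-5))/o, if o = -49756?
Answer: -285511/1243900 ≈ -0.22953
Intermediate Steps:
u(n) = 100 (u(n) = 10**2 = 100)
K(-49)/u(-119) + (-12835 + T(-5))/o = -49/100 + (-12835 - 125)/(-49756) = -49*1/100 - 12960*(-1/49756) = -49/100 + 3240/12439 = -285511/1243900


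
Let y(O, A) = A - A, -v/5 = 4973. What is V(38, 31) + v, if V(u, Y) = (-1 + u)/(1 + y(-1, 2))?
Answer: -24828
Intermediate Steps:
v = -24865 (v = -5*4973 = -24865)
y(O, A) = 0
V(u, Y) = -1 + u (V(u, Y) = (-1 + u)/(1 + 0) = (-1 + u)/1 = (-1 + u)*1 = -1 + u)
V(38, 31) + v = (-1 + 38) - 24865 = 37 - 24865 = -24828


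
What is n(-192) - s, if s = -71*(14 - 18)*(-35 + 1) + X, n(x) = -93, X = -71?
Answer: 9634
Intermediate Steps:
s = -9727 (s = -71*(14 - 18)*(-35 + 1) - 71 = -(-284)*(-34) - 71 = -71*136 - 71 = -9656 - 71 = -9727)
n(-192) - s = -93 - 1*(-9727) = -93 + 9727 = 9634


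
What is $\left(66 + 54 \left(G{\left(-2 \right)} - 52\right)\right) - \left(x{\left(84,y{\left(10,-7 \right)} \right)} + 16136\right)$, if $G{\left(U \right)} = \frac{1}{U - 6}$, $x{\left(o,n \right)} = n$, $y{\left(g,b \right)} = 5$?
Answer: $- \frac{75559}{4} \approx -18890.0$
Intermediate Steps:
$G{\left(U \right)} = \frac{1}{-6 + U}$
$\left(66 + 54 \left(G{\left(-2 \right)} - 52\right)\right) - \left(x{\left(84,y{\left(10,-7 \right)} \right)} + 16136\right) = \left(66 + 54 \left(\frac{1}{-6 - 2} - 52\right)\right) - \left(5 + 16136\right) = \left(66 + 54 \left(\frac{1}{-8} - 52\right)\right) - 16141 = \left(66 + 54 \left(- \frac{1}{8} - 52\right)\right) - 16141 = \left(66 + 54 \left(- \frac{417}{8}\right)\right) - 16141 = \left(66 - \frac{11259}{4}\right) - 16141 = - \frac{10995}{4} - 16141 = - \frac{75559}{4}$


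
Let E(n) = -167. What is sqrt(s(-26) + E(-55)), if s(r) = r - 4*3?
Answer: I*sqrt(205) ≈ 14.318*I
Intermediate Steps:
s(r) = -12 + r (s(r) = r - 12 = -12 + r)
sqrt(s(-26) + E(-55)) = sqrt((-12 - 26) - 167) = sqrt(-38 - 167) = sqrt(-205) = I*sqrt(205)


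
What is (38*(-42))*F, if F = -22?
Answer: 35112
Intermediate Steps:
(38*(-42))*F = (38*(-42))*(-22) = -1596*(-22) = 35112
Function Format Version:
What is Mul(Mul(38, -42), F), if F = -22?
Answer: 35112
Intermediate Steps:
Mul(Mul(38, -42), F) = Mul(Mul(38, -42), -22) = Mul(-1596, -22) = 35112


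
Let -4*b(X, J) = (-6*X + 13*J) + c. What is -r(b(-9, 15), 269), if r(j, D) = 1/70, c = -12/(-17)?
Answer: -1/70 ≈ -0.014286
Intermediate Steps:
c = 12/17 (c = -12*(-1/17) = 12/17 ≈ 0.70588)
b(X, J) = -3/17 - 13*J/4 + 3*X/2 (b(X, J) = -((-6*X + 13*J) + 12/17)/4 = -(12/17 - 6*X + 13*J)/4 = -3/17 - 13*J/4 + 3*X/2)
r(j, D) = 1/70
-r(b(-9, 15), 269) = -1*1/70 = -1/70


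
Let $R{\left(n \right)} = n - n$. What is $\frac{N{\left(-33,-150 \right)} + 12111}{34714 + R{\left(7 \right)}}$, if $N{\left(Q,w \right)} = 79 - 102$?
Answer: $\frac{6044}{17357} \approx 0.34822$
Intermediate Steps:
$N{\left(Q,w \right)} = -23$
$R{\left(n \right)} = 0$
$\frac{N{\left(-33,-150 \right)} + 12111}{34714 + R{\left(7 \right)}} = \frac{-23 + 12111}{34714 + 0} = \frac{12088}{34714} = 12088 \cdot \frac{1}{34714} = \frac{6044}{17357}$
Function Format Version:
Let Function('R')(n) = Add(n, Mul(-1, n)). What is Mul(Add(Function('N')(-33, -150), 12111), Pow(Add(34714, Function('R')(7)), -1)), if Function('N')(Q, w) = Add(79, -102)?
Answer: Rational(6044, 17357) ≈ 0.34822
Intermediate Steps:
Function('N')(Q, w) = -23
Function('R')(n) = 0
Mul(Add(Function('N')(-33, -150), 12111), Pow(Add(34714, Function('R')(7)), -1)) = Mul(Add(-23, 12111), Pow(Add(34714, 0), -1)) = Mul(12088, Pow(34714, -1)) = Mul(12088, Rational(1, 34714)) = Rational(6044, 17357)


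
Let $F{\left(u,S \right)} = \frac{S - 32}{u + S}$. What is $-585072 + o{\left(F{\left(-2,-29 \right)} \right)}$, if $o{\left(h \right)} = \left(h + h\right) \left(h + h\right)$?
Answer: $- \frac{562239308}{961} \approx -5.8506 \cdot 10^{5}$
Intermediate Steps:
$F{\left(u,S \right)} = \frac{-32 + S}{S + u}$
$o{\left(h \right)} = 4 h^{2}$ ($o{\left(h \right)} = 2 h 2 h = 4 h^{2}$)
$-585072 + o{\left(F{\left(-2,-29 \right)} \right)} = -585072 + 4 \left(\frac{-32 - 29}{-29 - 2}\right)^{2} = -585072 + 4 \left(\frac{1}{-31} \left(-61\right)\right)^{2} = -585072 + 4 \left(\left(- \frac{1}{31}\right) \left(-61\right)\right)^{2} = -585072 + 4 \left(\frac{61}{31}\right)^{2} = -585072 + 4 \cdot \frac{3721}{961} = -585072 + \frac{14884}{961} = - \frac{562239308}{961}$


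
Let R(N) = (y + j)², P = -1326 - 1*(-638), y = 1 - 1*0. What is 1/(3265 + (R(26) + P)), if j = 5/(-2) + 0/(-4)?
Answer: 4/10317 ≈ 0.00038771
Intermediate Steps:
y = 1 (y = 1 + 0 = 1)
j = -5/2 (j = 5*(-½) + 0*(-¼) = -5/2 + 0 = -5/2 ≈ -2.5000)
P = -688 (P = -1326 + 638 = -688)
R(N) = 9/4 (R(N) = (1 - 5/2)² = (-3/2)² = 9/4)
1/(3265 + (R(26) + P)) = 1/(3265 + (9/4 - 688)) = 1/(3265 - 2743/4) = 1/(10317/4) = 4/10317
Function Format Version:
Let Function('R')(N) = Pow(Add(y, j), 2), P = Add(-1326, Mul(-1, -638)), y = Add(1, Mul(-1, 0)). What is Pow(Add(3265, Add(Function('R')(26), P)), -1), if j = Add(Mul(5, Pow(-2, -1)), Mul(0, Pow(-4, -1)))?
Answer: Rational(4, 10317) ≈ 0.00038771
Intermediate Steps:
y = 1 (y = Add(1, 0) = 1)
j = Rational(-5, 2) (j = Add(Mul(5, Rational(-1, 2)), Mul(0, Rational(-1, 4))) = Add(Rational(-5, 2), 0) = Rational(-5, 2) ≈ -2.5000)
P = -688 (P = Add(-1326, 638) = -688)
Function('R')(N) = Rational(9, 4) (Function('R')(N) = Pow(Add(1, Rational(-5, 2)), 2) = Pow(Rational(-3, 2), 2) = Rational(9, 4))
Pow(Add(3265, Add(Function('R')(26), P)), -1) = Pow(Add(3265, Add(Rational(9, 4), -688)), -1) = Pow(Add(3265, Rational(-2743, 4)), -1) = Pow(Rational(10317, 4), -1) = Rational(4, 10317)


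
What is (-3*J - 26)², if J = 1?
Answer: 841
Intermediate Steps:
(-3*J - 26)² = (-3*1 - 26)² = (-3 - 26)² = (-29)² = 841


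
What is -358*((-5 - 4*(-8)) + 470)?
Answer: -177926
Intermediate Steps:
-358*((-5 - 4*(-8)) + 470) = -358*((-5 + 32) + 470) = -358*(27 + 470) = -358*497 = -177926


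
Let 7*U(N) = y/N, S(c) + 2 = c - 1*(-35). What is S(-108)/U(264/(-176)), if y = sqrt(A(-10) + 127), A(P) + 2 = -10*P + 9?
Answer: 525*sqrt(26)/52 ≈ 51.480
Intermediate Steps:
S(c) = 33 + c (S(c) = -2 + (c - 1*(-35)) = -2 + (c + 35) = -2 + (35 + c) = 33 + c)
A(P) = 7 - 10*P (A(P) = -2 + (-10*P + 9) = -2 + (9 - 10*P) = 7 - 10*P)
y = 3*sqrt(26) (y = sqrt((7 - 10*(-10)) + 127) = sqrt((7 + 100) + 127) = sqrt(107 + 127) = sqrt(234) = 3*sqrt(26) ≈ 15.297)
U(N) = 3*sqrt(26)/(7*N) (U(N) = ((3*sqrt(26))/N)/7 = (3*sqrt(26)/N)/7 = 3*sqrt(26)/(7*N))
S(-108)/U(264/(-176)) = (33 - 108)/((3*sqrt(26)/(7*((264/(-176)))))) = -75*(-7*sqrt(26)/52) = -(-525)*sqrt(26)/52 = 525*sqrt(26)/52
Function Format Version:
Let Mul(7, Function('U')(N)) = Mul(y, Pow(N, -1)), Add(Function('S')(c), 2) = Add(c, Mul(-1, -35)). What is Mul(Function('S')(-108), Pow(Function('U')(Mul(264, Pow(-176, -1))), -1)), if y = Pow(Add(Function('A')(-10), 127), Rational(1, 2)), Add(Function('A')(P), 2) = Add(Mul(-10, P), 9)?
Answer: Mul(Rational(525, 52), Pow(26, Rational(1, 2))) ≈ 51.480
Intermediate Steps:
Function('S')(c) = Add(33, c) (Function('S')(c) = Add(-2, Add(c, Mul(-1, -35))) = Add(-2, Add(c, 35)) = Add(-2, Add(35, c)) = Add(33, c))
Function('A')(P) = Add(7, Mul(-10, P)) (Function('A')(P) = Add(-2, Add(Mul(-10, P), 9)) = Add(-2, Add(9, Mul(-10, P))) = Add(7, Mul(-10, P)))
y = Mul(3, Pow(26, Rational(1, 2))) (y = Pow(Add(Add(7, Mul(-10, -10)), 127), Rational(1, 2)) = Pow(Add(Add(7, 100), 127), Rational(1, 2)) = Pow(Add(107, 127), Rational(1, 2)) = Pow(234, Rational(1, 2)) = Mul(3, Pow(26, Rational(1, 2))) ≈ 15.297)
Function('U')(N) = Mul(Rational(3, 7), Pow(26, Rational(1, 2)), Pow(N, -1)) (Function('U')(N) = Mul(Rational(1, 7), Mul(Mul(3, Pow(26, Rational(1, 2))), Pow(N, -1))) = Mul(Rational(1, 7), Mul(3, Pow(26, Rational(1, 2)), Pow(N, -1))) = Mul(Rational(3, 7), Pow(26, Rational(1, 2)), Pow(N, -1)))
Mul(Function('S')(-108), Pow(Function('U')(Mul(264, Pow(-176, -1))), -1)) = Mul(Add(33, -108), Pow(Mul(Rational(3, 7), Pow(26, Rational(1, 2)), Pow(Mul(264, Pow(-176, -1)), -1)), -1)) = Mul(-75, Pow(Mul(Rational(3, 7), Pow(26, Rational(1, 2)), Pow(Mul(264, Rational(-1, 176)), -1)), -1)) = Mul(-75, Pow(Mul(Rational(3, 7), Pow(26, Rational(1, 2)), Pow(Rational(-3, 2), -1)), -1)) = Mul(-75, Pow(Mul(Rational(3, 7), Pow(26, Rational(1, 2)), Rational(-2, 3)), -1)) = Mul(-75, Pow(Mul(Rational(-2, 7), Pow(26, Rational(1, 2))), -1)) = Mul(-75, Mul(Rational(-7, 52), Pow(26, Rational(1, 2)))) = Mul(Rational(525, 52), Pow(26, Rational(1, 2)))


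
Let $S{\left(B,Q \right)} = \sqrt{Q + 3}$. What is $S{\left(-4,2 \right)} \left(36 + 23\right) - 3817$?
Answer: $-3817 + 59 \sqrt{5} \approx -3685.1$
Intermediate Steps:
$S{\left(B,Q \right)} = \sqrt{3 + Q}$
$S{\left(-4,2 \right)} \left(36 + 23\right) - 3817 = \sqrt{3 + 2} \left(36 + 23\right) - 3817 = \sqrt{5} \cdot 59 - 3817 = 59 \sqrt{5} - 3817 = -3817 + 59 \sqrt{5}$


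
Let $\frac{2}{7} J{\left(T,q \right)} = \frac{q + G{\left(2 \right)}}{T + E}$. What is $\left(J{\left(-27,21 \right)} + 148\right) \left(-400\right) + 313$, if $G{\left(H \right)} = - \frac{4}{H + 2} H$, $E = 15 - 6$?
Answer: $- \frac{516683}{9} \approx -57409.0$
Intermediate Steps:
$E = 9$ ($E = 15 - 6 = 9$)
$G{\left(H \right)} = - \frac{4 H}{2 + H}$ ($G{\left(H \right)} = - \frac{4}{2 + H} H = - \frac{4 H}{2 + H}$)
$J{\left(T,q \right)} = \frac{7 \left(-2 + q\right)}{2 \left(9 + T\right)}$ ($J{\left(T,q \right)} = \frac{7 \frac{q - \frac{8}{2 + 2}}{T + 9}}{2} = \frac{7 \frac{q - \frac{8}{4}}{9 + T}}{2} = \frac{7 \frac{q - 8 \cdot \frac{1}{4}}{9 + T}}{2} = \frac{7 \frac{q - 2}{9 + T}}{2} = \frac{7 \frac{-2 + q}{9 + T}}{2} = \frac{7 \left(-2 + q\right)}{2 \left(9 + T\right)}$)
$\left(J{\left(-27,21 \right)} + 148\right) \left(-400\right) + 313 = \left(\frac{7 \left(-2 + 21\right)}{2 \left(9 - 27\right)} + 148\right) \left(-400\right) + 313 = \left(\frac{7}{2} \frac{1}{-18} \cdot 19 + 148\right) \left(-400\right) + 313 = \left(\frac{7}{2} \left(- \frac{1}{18}\right) 19 + 148\right) \left(-400\right) + 313 = \left(- \frac{133}{36} + 148\right) \left(-400\right) + 313 = \frac{5195}{36} \left(-400\right) + 313 = - \frac{519500}{9} + 313 = - \frac{516683}{9}$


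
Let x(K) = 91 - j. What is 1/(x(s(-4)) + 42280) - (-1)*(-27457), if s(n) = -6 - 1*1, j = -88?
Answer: -1165796762/42459 ≈ -27457.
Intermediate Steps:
s(n) = -7 (s(n) = -6 - 1 = -7)
x(K) = 179 (x(K) = 91 - 1*(-88) = 91 + 88 = 179)
1/(x(s(-4)) + 42280) - (-1)*(-27457) = 1/(179 + 42280) - (-1)*(-27457) = 1/42459 - 1*27457 = 1/42459 - 27457 = -1165796762/42459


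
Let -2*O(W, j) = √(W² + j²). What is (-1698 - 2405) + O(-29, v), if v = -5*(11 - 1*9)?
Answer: -4103 - √941/2 ≈ -4118.3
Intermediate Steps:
v = -10 (v = -5*(11 - 9) = -5*2 = -10)
O(W, j) = -√(W² + j²)/2
(-1698 - 2405) + O(-29, v) = (-1698 - 2405) - √((-29)² + (-10)²)/2 = -4103 - √(841 + 100)/2 = -4103 - √941/2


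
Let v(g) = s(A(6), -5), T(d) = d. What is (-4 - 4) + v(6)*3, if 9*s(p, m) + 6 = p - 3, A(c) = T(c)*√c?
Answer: -11 + 2*√6 ≈ -6.1010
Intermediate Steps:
A(c) = c^(3/2) (A(c) = c*√c = c^(3/2))
s(p, m) = -1 + p/9 (s(p, m) = -⅔ + (p - 3)/9 = -⅔ + (-3 + p)/9 = -⅔ + (-⅓ + p/9) = -1 + p/9)
v(g) = -1 + 2*√6/3 (v(g) = -1 + 6^(3/2)/9 = -1 + (6*√6)/9 = -1 + 2*√6/3)
(-4 - 4) + v(6)*3 = (-4 - 4) + (-1 + 2*√6/3)*3 = -8 + (-3 + 2*√6) = -11 + 2*√6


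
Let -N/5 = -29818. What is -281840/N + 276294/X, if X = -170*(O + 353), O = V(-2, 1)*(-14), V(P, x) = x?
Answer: -56308933/8423585 ≈ -6.6847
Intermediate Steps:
N = 149090 (N = -5*(-29818) = 149090)
O = -14 (O = 1*(-14) = -14)
X = -57630 (X = -170*(-14 + 353) = -170*339 = -57630)
-281840/N + 276294/X = -281840/149090 + 276294/(-57630) = -281840*1/149090 + 276294*(-1/57630) = -28184/14909 - 46049/9605 = -56308933/8423585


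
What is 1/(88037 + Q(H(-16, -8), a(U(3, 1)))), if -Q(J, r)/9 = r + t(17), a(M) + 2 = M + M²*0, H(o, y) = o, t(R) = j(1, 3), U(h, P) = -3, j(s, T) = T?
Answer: 1/88055 ≈ 1.1357e-5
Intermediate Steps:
t(R) = 3
a(M) = -2 + M (a(M) = -2 + (M + M²*0) = -2 + (M + 0) = -2 + M)
Q(J, r) = -27 - 9*r (Q(J, r) = -9*(r + 3) = -9*(3 + r) = -27 - 9*r)
1/(88037 + Q(H(-16, -8), a(U(3, 1)))) = 1/(88037 + (-27 - 9*(-2 - 3))) = 1/(88037 + (-27 - 9*(-5))) = 1/(88037 + (-27 + 45)) = 1/(88037 + 18) = 1/88055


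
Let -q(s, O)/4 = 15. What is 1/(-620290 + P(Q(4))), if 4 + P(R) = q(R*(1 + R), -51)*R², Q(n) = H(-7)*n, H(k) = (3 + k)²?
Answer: -1/866054 ≈ -1.1547e-6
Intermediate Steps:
q(s, O) = -60 (q(s, O) = -4*15 = -60)
Q(n) = 16*n (Q(n) = (3 - 7)²*n = (-4)²*n = 16*n)
P(R) = -4 - 60*R²
1/(-620290 + P(Q(4))) = 1/(-620290 + (-4 - 60*(16*4)²)) = 1/(-620290 + (-4 - 60*64²)) = 1/(-620290 + (-4 - 60*4096)) = 1/(-620290 + (-4 - 245760)) = 1/(-620290 - 245764) = 1/(-866054) = -1/866054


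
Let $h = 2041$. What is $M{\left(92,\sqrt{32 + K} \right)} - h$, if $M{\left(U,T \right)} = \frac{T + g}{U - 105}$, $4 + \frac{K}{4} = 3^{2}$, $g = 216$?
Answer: $- \frac{26749}{13} - \frac{2 \sqrt{13}}{13} \approx -2058.2$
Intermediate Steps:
$K = 20$ ($K = -16 + 4 \cdot 3^{2} = -16 + 4 \cdot 9 = -16 + 36 = 20$)
$M{\left(U,T \right)} = \frac{216 + T}{-105 + U}$ ($M{\left(U,T \right)} = \frac{T + 216}{U - 105} = \frac{216 + T}{-105 + U}$)
$M{\left(92,\sqrt{32 + K} \right)} - h = \frac{216 + \sqrt{32 + 20}}{-105 + 92} - 2041 = \frac{216 + \sqrt{52}}{-13} - 2041 = - \frac{216 + 2 \sqrt{13}}{13} - 2041 = \left(- \frac{216}{13} - \frac{2 \sqrt{13}}{13}\right) - 2041 = - \frac{26749}{13} - \frac{2 \sqrt{13}}{13}$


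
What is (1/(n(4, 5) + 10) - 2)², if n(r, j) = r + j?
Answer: 1369/361 ≈ 3.7922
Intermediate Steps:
n(r, j) = j + r
(1/(n(4, 5) + 10) - 2)² = (1/((5 + 4) + 10) - 2)² = (1/(9 + 10) - 2)² = (1/19 - 2)² = (-37/19)² = 1369/361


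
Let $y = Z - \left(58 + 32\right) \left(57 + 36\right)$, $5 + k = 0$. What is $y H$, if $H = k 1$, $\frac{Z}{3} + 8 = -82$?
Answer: $43200$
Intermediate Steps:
$k = -5$ ($k = -5 + 0 = -5$)
$Z = -270$ ($Z = -24 + 3 \left(-82\right) = -24 - 246 = -270$)
$H = -5$ ($H = \left(-5\right) 1 = -5$)
$y = -8640$ ($y = -270 - \left(58 + 32\right) \left(57 + 36\right) = -270 - 90 \cdot 93 = -270 - 8370 = -8640$)
$y H = \left(-8640\right) \left(-5\right) = 43200$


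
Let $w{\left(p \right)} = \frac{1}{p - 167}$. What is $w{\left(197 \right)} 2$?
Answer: $\frac{1}{15} \approx 0.066667$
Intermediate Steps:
$w{\left(p \right)} = \frac{1}{-167 + p}$
$w{\left(197 \right)} 2 = \frac{1}{-167 + 197} \cdot 2 = \frac{1}{30} \cdot 2 = \frac{1}{15}$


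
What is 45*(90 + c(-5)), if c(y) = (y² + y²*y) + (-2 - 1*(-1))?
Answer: -495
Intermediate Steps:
c(y) = -1 + y² + y³ (c(y) = (y² + y³) + (-2 + 1) = (y² + y³) - 1 = -1 + y² + y³)
45*(90 + c(-5)) = 45*(90 + (-1 + (-5)² + (-5)³)) = 45*(90 + (-1 + 25 - 125)) = 45*(90 - 101) = 45*(-11) = -495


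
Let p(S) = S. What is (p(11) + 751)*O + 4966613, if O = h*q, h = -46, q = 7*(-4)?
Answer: 5948069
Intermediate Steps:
q = -28
O = 1288 (O = -46*(-28) = 1288)
(p(11) + 751)*O + 4966613 = (11 + 751)*1288 + 4966613 = 762*1288 + 4966613 = 981456 + 4966613 = 5948069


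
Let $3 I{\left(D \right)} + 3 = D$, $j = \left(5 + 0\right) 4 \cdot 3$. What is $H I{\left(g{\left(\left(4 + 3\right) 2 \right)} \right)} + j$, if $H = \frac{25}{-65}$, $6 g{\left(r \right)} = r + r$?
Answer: $\frac{6995}{117} \approx 59.786$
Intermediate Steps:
$g{\left(r \right)} = \frac{r}{3}$ ($g{\left(r \right)} = \frac{r + r}{6} = \frac{2 r}{6} = \frac{r}{3}$)
$j = 60$ ($j = 5 \cdot 4 \cdot 3 = 20 \cdot 3 = 60$)
$I{\left(D \right)} = -1 + \frac{D}{3}$
$H = - \frac{5}{13}$ ($H = 25 \left(- \frac{1}{65}\right) = - \frac{5}{13} \approx -0.38462$)
$H I{\left(g{\left(\left(4 + 3\right) 2 \right)} \right)} + j = - \frac{5 \left(-1 + \frac{\frac{1}{3} \left(4 + 3\right) 2}{3}\right)}{13} + 60 = - \frac{5 \left(-1 + \frac{\frac{1}{3} \cdot 7 \cdot 2}{3}\right)}{13} + 60 = - \frac{5 \left(-1 + \frac{\frac{1}{3} \cdot 14}{3}\right)}{13} + 60 = - \frac{5 \left(-1 + \frac{1}{3} \cdot \frac{14}{3}\right)}{13} + 60 = - \frac{5 \left(-1 + \frac{14}{9}\right)}{13} + 60 = \left(- \frac{5}{13}\right) \frac{5}{9} + 60 = - \frac{25}{117} + 60 = \frac{6995}{117}$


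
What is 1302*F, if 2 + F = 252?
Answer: 325500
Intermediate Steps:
F = 250 (F = -2 + 252 = 250)
1302*F = 1302*250 = 325500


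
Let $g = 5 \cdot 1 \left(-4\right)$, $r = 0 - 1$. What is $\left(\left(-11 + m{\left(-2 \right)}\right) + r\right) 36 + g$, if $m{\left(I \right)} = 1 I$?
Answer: $-524$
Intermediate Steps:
$r = -1$
$m{\left(I \right)} = I$
$g = -20$ ($g = 5 \left(-4\right) = -20$)
$\left(\left(-11 + m{\left(-2 \right)}\right) + r\right) 36 + g = \left(\left(-11 - 2\right) - 1\right) 36 - 20 = \left(-13 - 1\right) 36 - 20 = \left(-14\right) 36 - 20 = -504 - 20 = -524$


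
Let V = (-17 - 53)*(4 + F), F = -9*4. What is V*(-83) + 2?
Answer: -185918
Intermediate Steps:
F = -36
V = 2240 (V = (-17 - 53)*(4 - 36) = -70*(-32) = 2240)
V*(-83) + 2 = 2240*(-83) + 2 = -185920 + 2 = -185918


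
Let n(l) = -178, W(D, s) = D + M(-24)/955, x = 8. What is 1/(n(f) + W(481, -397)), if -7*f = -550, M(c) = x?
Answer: 955/289373 ≈ 0.0033002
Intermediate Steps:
M(c) = 8
W(D, s) = 8/955 + D (W(D, s) = D + 8/955 = 8/955 + D)
f = 550/7 (f = -⅐*(-550) = 550/7 ≈ 78.571)
1/(n(f) + W(481, -397)) = 1/(-178 + (8/955 + 481)) = 1/(-178 + 459363/955) = 1/(289373/955) = 955/289373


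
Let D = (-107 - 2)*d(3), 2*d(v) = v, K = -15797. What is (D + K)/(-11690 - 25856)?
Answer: 31921/75092 ≈ 0.42509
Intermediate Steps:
d(v) = v/2
D = -327/2 (D = (-107 - 2)*((½)*3) = -109*3/2 = -327/2 ≈ -163.50)
(D + K)/(-11690 - 25856) = (-327/2 - 15797)/(-11690 - 25856) = -31921/2/(-37546) = -31921/2*(-1/37546) = 31921/75092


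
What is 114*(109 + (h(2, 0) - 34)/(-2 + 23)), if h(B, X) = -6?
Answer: 85462/7 ≈ 12209.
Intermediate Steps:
114*(109 + (h(2, 0) - 34)/(-2 + 23)) = 114*(109 + (-6 - 34)/(-2 + 23)) = 114*(109 - 40/21) = 114*(2249/21) = 85462/7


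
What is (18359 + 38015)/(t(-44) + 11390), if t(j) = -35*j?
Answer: 28187/6465 ≈ 4.3599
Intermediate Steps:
(18359 + 38015)/(t(-44) + 11390) = (18359 + 38015)/(-35*(-44) + 11390) = 56374/(1540 + 11390) = 56374/12930 = 56374*(1/12930) = 28187/6465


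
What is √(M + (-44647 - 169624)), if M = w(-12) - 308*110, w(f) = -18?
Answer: I*√248169 ≈ 498.17*I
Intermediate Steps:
M = -33898 (M = -18 - 308*110 = -18 - 33880 = -33898)
√(M + (-44647 - 169624)) = √(-33898 + (-44647 - 169624)) = √(-33898 - 214271) = √(-248169) = I*√248169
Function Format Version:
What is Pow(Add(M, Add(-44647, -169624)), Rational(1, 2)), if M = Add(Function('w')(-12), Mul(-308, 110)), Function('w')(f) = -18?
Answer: Mul(I, Pow(248169, Rational(1, 2))) ≈ Mul(498.17, I)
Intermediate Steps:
M = -33898 (M = Add(-18, Mul(-308, 110)) = Add(-18, -33880) = -33898)
Pow(Add(M, Add(-44647, -169624)), Rational(1, 2)) = Pow(Add(-33898, Add(-44647, -169624)), Rational(1, 2)) = Pow(Add(-33898, -214271), Rational(1, 2)) = Pow(-248169, Rational(1, 2)) = Mul(I, Pow(248169, Rational(1, 2)))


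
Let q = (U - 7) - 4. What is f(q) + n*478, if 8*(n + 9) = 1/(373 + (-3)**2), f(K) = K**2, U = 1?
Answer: -6420417/1528 ≈ -4201.8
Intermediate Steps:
q = -10 (q = (1 - 7) - 4 = -6 - 4 = -10)
n = -27503/3056 (n = -9 + 1/(8*(373 + (-3)**2)) = -9 + 1/(8*(373 + 9)) = -9 + (1/8)/382 = -9 + (1/8)*(1/382) = -9 + 1/3056 = -27503/3056 ≈ -8.9997)
f(q) + n*478 = (-10)**2 - 27503/3056*478 = 100 - 6573217/1528 = -6420417/1528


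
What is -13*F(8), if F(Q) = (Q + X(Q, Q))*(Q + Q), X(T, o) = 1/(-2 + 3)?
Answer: -1872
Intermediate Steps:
X(T, o) = 1 (X(T, o) = 1/1 = 1)
F(Q) = 2*Q*(1 + Q) (F(Q) = (Q + 1)*(Q + Q) = (1 + Q)*(2*Q) = 2*Q*(1 + Q))
-13*F(8) = -26*8*(1 + 8) = -26*8*9 = -13*144 = -1872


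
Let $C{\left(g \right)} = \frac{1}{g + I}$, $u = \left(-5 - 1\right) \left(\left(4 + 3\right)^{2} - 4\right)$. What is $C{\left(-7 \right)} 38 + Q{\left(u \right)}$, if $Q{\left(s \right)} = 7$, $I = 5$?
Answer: $-12$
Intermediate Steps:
$u = -270$ ($u = - 6 \left(7^{2} - 4\right) = - 6 \left(49 - 4\right) = \left(-6\right) 45 = -270$)
$C{\left(g \right)} = \frac{1}{5 + g}$ ($C{\left(g \right)} = \frac{1}{g + 5} = \frac{1}{5 + g}$)
$C{\left(-7 \right)} 38 + Q{\left(u \right)} = \frac{1}{5 - 7} \cdot 38 + 7 = \frac{1}{-2} \cdot 38 + 7 = \left(- \frac{1}{2}\right) 38 + 7 = -19 + 7 = -12$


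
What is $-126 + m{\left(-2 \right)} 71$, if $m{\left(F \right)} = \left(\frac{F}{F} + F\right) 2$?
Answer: $-268$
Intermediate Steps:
$m{\left(F \right)} = 2 + 2 F$ ($m{\left(F \right)} = \left(1 + F\right) 2 = 2 + 2 F$)
$-126 + m{\left(-2 \right)} 71 = -126 + \left(2 + 2 \left(-2\right)\right) 71 = -126 + \left(2 - 4\right) 71 = -126 - 142 = -268$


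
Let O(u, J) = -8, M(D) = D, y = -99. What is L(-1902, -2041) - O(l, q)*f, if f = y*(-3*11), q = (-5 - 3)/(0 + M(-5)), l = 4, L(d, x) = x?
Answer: 24095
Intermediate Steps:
q = 8/5 (q = (-5 - 3)/(0 - 5) = -8/(-5) = -8*(-⅕) = 8/5 ≈ 1.6000)
f = 3267 (f = -(-297)*11 = -99*(-33) = 3267)
L(-1902, -2041) - O(l, q)*f = -2041 - (-8)*3267 = -2041 - 1*(-26136) = -2041 + 26136 = 24095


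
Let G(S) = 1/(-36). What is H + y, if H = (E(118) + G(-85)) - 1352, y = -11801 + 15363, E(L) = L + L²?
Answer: 585071/36 ≈ 16252.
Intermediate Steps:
G(S) = -1/36
y = 3562
H = 456839/36 (H = (118*(1 + 118) - 1/36) - 1352 = (118*119 - 1/36) - 1352 = (14042 - 1/36) - 1352 = 505511/36 - 1352 = 456839/36 ≈ 12690.)
H + y = 456839/36 + 3562 = 585071/36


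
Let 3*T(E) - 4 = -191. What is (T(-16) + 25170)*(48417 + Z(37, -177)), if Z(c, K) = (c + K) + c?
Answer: 3639155422/3 ≈ 1.2131e+9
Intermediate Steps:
T(E) = -187/3 (T(E) = 4/3 + (1/3)*(-191) = 4/3 - 191/3 = -187/3)
Z(c, K) = K + 2*c (Z(c, K) = (K + c) + c = K + 2*c)
(T(-16) + 25170)*(48417 + Z(37, -177)) = (-187/3 + 25170)*(48417 + (-177 + 2*37)) = 75323*(48417 + (-177 + 74))/3 = 75323*(48417 - 103)/3 = (75323/3)*48314 = 3639155422/3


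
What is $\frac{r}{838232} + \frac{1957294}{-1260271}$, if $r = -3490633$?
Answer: $- \frac{6039810005751}{1056399480872} \approx -5.7174$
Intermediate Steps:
$\frac{r}{838232} + \frac{1957294}{-1260271} = - \frac{3490633}{838232} + \frac{1957294}{-1260271} = \left(-3490633\right) \frac{1}{838232} + 1957294 \left(- \frac{1}{1260271}\right) = - \frac{3490633}{838232} - \frac{1957294}{1260271} = - \frac{6039810005751}{1056399480872}$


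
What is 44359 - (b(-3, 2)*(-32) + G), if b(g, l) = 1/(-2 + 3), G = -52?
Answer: 44443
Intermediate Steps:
b(g, l) = 1 (b(g, l) = 1/1 = 1)
44359 - (b(-3, 2)*(-32) + G) = 44359 - (1*(-32) - 52) = 44359 - (-32 - 52) = 44359 - 1*(-84) = 44359 + 84 = 44443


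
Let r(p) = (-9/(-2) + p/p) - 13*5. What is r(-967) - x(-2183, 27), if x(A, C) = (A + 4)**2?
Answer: -9496201/2 ≈ -4.7481e+6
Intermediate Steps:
x(A, C) = (4 + A)**2
r(p) = -119/2 (r(p) = (-9*(-1/2) + 1) - 65 = (9/2 + 1) - 65 = 11/2 - 65 = -119/2)
r(-967) - x(-2183, 27) = -119/2 - (4 - 2183)**2 = -119/2 - 1*(-2179)**2 = -119/2 - 1*4748041 = -119/2 - 4748041 = -9496201/2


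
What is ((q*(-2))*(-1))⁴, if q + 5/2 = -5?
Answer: 50625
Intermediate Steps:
q = -15/2 (q = -5/2 - 5 = -15/2 ≈ -7.5000)
((q*(-2))*(-1))⁴ = (-15/2*(-2)*(-1))⁴ = (15*(-1))⁴ = (-15)⁴ = 50625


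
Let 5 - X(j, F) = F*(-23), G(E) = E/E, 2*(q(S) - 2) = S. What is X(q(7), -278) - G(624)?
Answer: -6390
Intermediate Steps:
q(S) = 2 + S/2
G(E) = 1
X(j, F) = 5 + 23*F (X(j, F) = 5 - F*(-23) = 5 - (-23)*F = 5 + 23*F)
X(q(7), -278) - G(624) = (5 + 23*(-278)) - 1*1 = (5 - 6394) - 1 = -6389 - 1 = -6390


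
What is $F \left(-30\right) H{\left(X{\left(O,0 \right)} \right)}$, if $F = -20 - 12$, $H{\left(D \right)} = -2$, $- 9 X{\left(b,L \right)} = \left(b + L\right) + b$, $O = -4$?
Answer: $-1920$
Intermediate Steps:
$X{\left(b,L \right)} = - \frac{2 b}{9} - \frac{L}{9}$ ($X{\left(b,L \right)} = - \frac{\left(b + L\right) + b}{9} = - \frac{\left(L + b\right) + b}{9} = - \frac{L + 2 b}{9} = - \frac{2 b}{9} - \frac{L}{9}$)
$F = -32$ ($F = -20 - 12 = -32$)
$F \left(-30\right) H{\left(X{\left(O,0 \right)} \right)} = \left(-32\right) \left(-30\right) \left(-2\right) = 960 \left(-2\right) = -1920$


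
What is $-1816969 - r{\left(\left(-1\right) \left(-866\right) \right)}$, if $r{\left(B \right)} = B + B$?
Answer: $-1818701$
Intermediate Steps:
$r{\left(B \right)} = 2 B$
$-1816969 - r{\left(\left(-1\right) \left(-866\right) \right)} = -1816969 - 2 \left(\left(-1\right) \left(-866\right)\right) = -1816969 - 2 \cdot 866 = -1816969 - 1732 = -1818701$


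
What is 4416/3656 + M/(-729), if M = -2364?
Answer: 494252/111051 ≈ 4.4507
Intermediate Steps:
4416/3656 + M/(-729) = 4416/3656 - 2364/(-729) = 4416*(1/3656) - 2364*(-1/729) = 552/457 + 788/243 = 494252/111051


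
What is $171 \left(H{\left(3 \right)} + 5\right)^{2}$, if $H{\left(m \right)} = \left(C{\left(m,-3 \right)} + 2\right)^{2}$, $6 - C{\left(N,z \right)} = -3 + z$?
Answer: $6908571$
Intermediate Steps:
$C{\left(N,z \right)} = 9 - z$ ($C{\left(N,z \right)} = 6 - \left(-3 + z\right) = 9 - z$)
$H{\left(m \right)} = 196$ ($H{\left(m \right)} = \left(\left(9 - -3\right) + 2\right)^{2} = \left(\left(9 + 3\right) + 2\right)^{2} = \left(12 + 2\right)^{2} = 14^{2} = 196$)
$171 \left(H{\left(3 \right)} + 5\right)^{2} = 171 \left(196 + 5\right)^{2} = 171 \cdot 201^{2} = 171 \cdot 40401 = 6908571$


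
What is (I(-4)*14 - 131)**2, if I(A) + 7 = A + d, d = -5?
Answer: 126025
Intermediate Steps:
I(A) = -12 + A (I(A) = -7 + (A - 5) = -7 + (-5 + A) = -12 + A)
(I(-4)*14 - 131)**2 = ((-12 - 4)*14 - 131)**2 = (-16*14 - 131)**2 = (-224 - 131)**2 = (-355)**2 = 126025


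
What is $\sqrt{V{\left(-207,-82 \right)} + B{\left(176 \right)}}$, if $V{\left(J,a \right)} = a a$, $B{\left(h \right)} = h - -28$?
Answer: $4 \sqrt{433} \approx 83.235$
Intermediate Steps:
$B{\left(h \right)} = 28 + h$ ($B{\left(h \right)} = h + 28 = 28 + h$)
$V{\left(J,a \right)} = a^{2}$
$\sqrt{V{\left(-207,-82 \right)} + B{\left(176 \right)}} = \sqrt{\left(-82\right)^{2} + \left(28 + 176\right)} = \sqrt{6724 + 204} = \sqrt{6928} = 4 \sqrt{433}$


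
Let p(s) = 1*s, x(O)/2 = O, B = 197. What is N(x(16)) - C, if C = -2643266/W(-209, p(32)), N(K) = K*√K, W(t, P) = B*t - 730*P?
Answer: -2643266/64533 + 128*√2 ≈ 140.06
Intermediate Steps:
x(O) = 2*O
p(s) = s
W(t, P) = -730*P + 197*t (W(t, P) = 197*t - 730*P = -730*P + 197*t)
N(K) = K^(3/2)
C = 2643266/64533 (C = -2643266/(-730*32 + 197*(-209)) = -2643266/(-23360 - 41173) = -2643266/(-64533) = -2643266*(-1/64533) = 2643266/64533 ≈ 40.960)
N(x(16)) - C = (2*16)^(3/2) - 1*2643266/64533 = 32^(3/2) - 2643266/64533 = 128*√2 - 2643266/64533 = -2643266/64533 + 128*√2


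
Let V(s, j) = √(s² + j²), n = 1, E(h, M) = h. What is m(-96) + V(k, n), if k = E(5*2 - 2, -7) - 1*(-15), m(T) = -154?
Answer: -154 + √530 ≈ -130.98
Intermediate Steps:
k = 23 (k = (5*2 - 2) - 1*(-15) = (10 - 2) + 15 = 8 + 15 = 23)
V(s, j) = √(j² + s²)
m(-96) + V(k, n) = -154 + √(1² + 23²) = -154 + √(1 + 529) = -154 + √530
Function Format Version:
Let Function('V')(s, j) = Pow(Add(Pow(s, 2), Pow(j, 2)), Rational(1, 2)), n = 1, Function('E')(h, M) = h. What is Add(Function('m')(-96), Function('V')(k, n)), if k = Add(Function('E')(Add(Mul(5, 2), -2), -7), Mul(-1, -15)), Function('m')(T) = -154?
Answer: Add(-154, Pow(530, Rational(1, 2))) ≈ -130.98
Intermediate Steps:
k = 23 (k = Add(Add(Mul(5, 2), -2), Mul(-1, -15)) = Add(Add(10, -2), 15) = Add(8, 15) = 23)
Function('V')(s, j) = Pow(Add(Pow(j, 2), Pow(s, 2)), Rational(1, 2))
Add(Function('m')(-96), Function('V')(k, n)) = Add(-154, Pow(Add(Pow(1, 2), Pow(23, 2)), Rational(1, 2))) = Add(-154, Pow(Add(1, 529), Rational(1, 2))) = Add(-154, Pow(530, Rational(1, 2)))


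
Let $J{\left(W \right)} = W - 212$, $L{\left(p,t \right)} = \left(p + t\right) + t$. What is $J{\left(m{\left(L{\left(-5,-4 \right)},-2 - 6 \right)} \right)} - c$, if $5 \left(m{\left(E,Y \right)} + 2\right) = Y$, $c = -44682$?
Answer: $\frac{222332}{5} \approx 44466.0$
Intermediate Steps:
$L{\left(p,t \right)} = p + 2 t$
$m{\left(E,Y \right)} = -2 + \frac{Y}{5}$
$J{\left(W \right)} = -212 + W$
$J{\left(m{\left(L{\left(-5,-4 \right)},-2 - 6 \right)} \right)} - c = \left(-212 - \left(2 - \frac{-2 - 6}{5}\right)\right) - -44682 = \left(-212 + \left(-2 + \frac{1}{5} \left(-8\right)\right)\right) + 44682 = \left(-212 - \frac{18}{5}\right) + 44682 = - \frac{1078}{5} + 44682 = \frac{222332}{5}$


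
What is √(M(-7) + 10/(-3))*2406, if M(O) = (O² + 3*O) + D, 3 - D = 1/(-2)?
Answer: 5213*√6 ≈ 12769.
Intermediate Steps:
D = 7/2 (D = 3 - 1/(-2) = 3 - 1*(-½) = 3 + ½ = 7/2 ≈ 3.5000)
M(O) = 7/2 + O² + 3*O (M(O) = (O² + 3*O) + 7/2 = 7/2 + O² + 3*O)
√(M(-7) + 10/(-3))*2406 = √((7/2 + (-7)² + 3*(-7)) + 10/(-3))*2406 = √((7/2 + 49 - 21) + 10*(-⅓))*2406 = √(63/2 - 10/3)*2406 = √(169/6)*2406 = (13*√6/6)*2406 = 5213*√6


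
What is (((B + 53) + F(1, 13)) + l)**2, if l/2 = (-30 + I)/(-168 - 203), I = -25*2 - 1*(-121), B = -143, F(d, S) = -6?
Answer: 1274347204/137641 ≈ 9258.5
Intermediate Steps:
I = 71 (I = -50 + 121 = 71)
l = -82/371 (l = 2*((-30 + 71)/(-168 - 203)) = 2*(41/(-371)) = 2*(41*(-1/371)) = 2*(-41/371) = -82/371 ≈ -0.22102)
(((B + 53) + F(1, 13)) + l)**2 = (((-143 + 53) - 6) - 82/371)**2 = ((-90 - 6) - 82/371)**2 = (-96 - 82/371)**2 = (-35698/371)**2 = 1274347204/137641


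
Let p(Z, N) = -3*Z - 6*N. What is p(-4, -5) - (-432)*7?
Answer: 3066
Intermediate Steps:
p(Z, N) = -6*N - 3*Z
p(-4, -5) - (-432)*7 = (-6*(-5) - 3*(-4)) - (-432)*7 = (30 + 12) - 144*(-21) = 42 + 3024 = 3066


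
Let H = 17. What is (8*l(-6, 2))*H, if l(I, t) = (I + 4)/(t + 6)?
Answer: -34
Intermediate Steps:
l(I, t) = (4 + I)/(6 + t)
(8*l(-6, 2))*H = (8*((4 - 6)/(6 + 2)))*17 = (8*(-2/8))*17 = (8*((1/8)*(-2)))*17 = (8*(-1/4))*17 = -2*17 = -34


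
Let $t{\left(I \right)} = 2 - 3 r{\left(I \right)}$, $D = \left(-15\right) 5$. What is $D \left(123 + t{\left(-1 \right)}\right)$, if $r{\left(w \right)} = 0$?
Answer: $-9375$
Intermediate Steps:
$D = -75$
$t{\left(I \right)} = 2$ ($t{\left(I \right)} = 2 - 0 = 2 + 0 = 2$)
$D \left(123 + t{\left(-1 \right)}\right) = - 75 \left(123 + 2\right) = \left(-75\right) 125 = -9375$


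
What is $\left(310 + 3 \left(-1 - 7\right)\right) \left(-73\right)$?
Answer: $-20878$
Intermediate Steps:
$\left(310 + 3 \left(-1 - 7\right)\right) \left(-73\right) = \left(310 + 3 \left(-8\right)\right) \left(-73\right) = \left(310 - 24\right) \left(-73\right) = 286 \left(-73\right) = -20878$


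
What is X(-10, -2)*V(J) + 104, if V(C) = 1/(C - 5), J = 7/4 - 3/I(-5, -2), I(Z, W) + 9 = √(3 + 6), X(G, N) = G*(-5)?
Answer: 944/11 ≈ 85.818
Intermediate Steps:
X(G, N) = -5*G
I(Z, W) = -6 (I(Z, W) = -9 + √(3 + 6) = -9 + √9 = -9 + 3 = -6)
J = 9/4 (J = 7/4 - 3/(-6) = 7*(¼) - 3*(-⅙) = 7/4 + ½ = 9/4 ≈ 2.2500)
V(C) = 1/(-5 + C)
X(-10, -2)*V(J) + 104 = (-5*(-10))/(-5 + 9/4) + 104 = 50/(-11/4) + 104 = 50*(-4/11) + 104 = -200/11 + 104 = 944/11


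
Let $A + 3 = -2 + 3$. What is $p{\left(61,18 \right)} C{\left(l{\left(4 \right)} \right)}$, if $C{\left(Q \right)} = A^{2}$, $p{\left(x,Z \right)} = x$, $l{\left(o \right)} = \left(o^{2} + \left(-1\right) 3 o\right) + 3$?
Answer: $244$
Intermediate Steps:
$l{\left(o \right)} = 3 + o^{2} - 3 o$ ($l{\left(o \right)} = \left(o^{2} - 3 o\right) + 3 = 3 + o^{2} - 3 o$)
$A = -2$ ($A = -3 + \left(-2 + 3\right) = -3 + 1 = -2$)
$C{\left(Q \right)} = 4$ ($C{\left(Q \right)} = \left(-2\right)^{2} = 4$)
$p{\left(61,18 \right)} C{\left(l{\left(4 \right)} \right)} = 61 \cdot 4 = 244$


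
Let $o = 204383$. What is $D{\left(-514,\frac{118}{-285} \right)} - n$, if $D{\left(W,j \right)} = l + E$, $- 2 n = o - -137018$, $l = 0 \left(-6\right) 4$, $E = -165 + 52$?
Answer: $\frac{341175}{2} \approx 1.7059 \cdot 10^{5}$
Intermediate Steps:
$E = -113$
$l = 0$ ($l = 0 \cdot 4 = 0$)
$n = - \frac{341401}{2}$ ($n = - \frac{204383 - -137018}{2} = - \frac{204383 + 137018}{2} = \left(- \frac{1}{2}\right) 341401 = - \frac{341401}{2} \approx -1.707 \cdot 10^{5}$)
$D{\left(W,j \right)} = -113$ ($D{\left(W,j \right)} = 0 - 113 = -113$)
$D{\left(-514,\frac{118}{-285} \right)} - n = -113 - - \frac{341401}{2} = -113 + \frac{341401}{2} = \frac{341175}{2}$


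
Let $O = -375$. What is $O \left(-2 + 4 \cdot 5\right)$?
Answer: $-6750$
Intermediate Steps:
$O \left(-2 + 4 \cdot 5\right) = - 375 \left(-2 + 4 \cdot 5\right) = - 375 \left(-2 + 20\right) = \left(-375\right) 18 = -6750$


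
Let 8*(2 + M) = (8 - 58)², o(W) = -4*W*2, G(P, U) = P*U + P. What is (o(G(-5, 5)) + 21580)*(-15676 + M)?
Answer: -335275210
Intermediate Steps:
G(P, U) = P + P*U
o(W) = -8*W
M = 621/2 (M = -2 + (8 - 58)²/8 = -2 + (⅛)*(-50)² = -2 + (⅛)*2500 = -2 + 625/2 = 621/2 ≈ 310.50)
(o(G(-5, 5)) + 21580)*(-15676 + M) = (-(-40)*(1 + 5) + 21580)*(-15676 + 621/2) = (-(-40)*6 + 21580)*(-30731/2) = (-8*(-30) + 21580)*(-30731/2) = (240 + 21580)*(-30731/2) = 21820*(-30731/2) = -335275210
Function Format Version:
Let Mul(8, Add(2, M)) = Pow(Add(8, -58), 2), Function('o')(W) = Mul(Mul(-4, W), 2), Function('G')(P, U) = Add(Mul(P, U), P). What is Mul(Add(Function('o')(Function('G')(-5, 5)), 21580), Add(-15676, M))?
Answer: -335275210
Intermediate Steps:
Function('G')(P, U) = Add(P, Mul(P, U))
Function('o')(W) = Mul(-8, W)
M = Rational(621, 2) (M = Add(-2, Mul(Rational(1, 8), Pow(Add(8, -58), 2))) = Add(-2, Mul(Rational(1, 8), Pow(-50, 2))) = Add(-2, Mul(Rational(1, 8), 2500)) = Add(-2, Rational(625, 2)) = Rational(621, 2) ≈ 310.50)
Mul(Add(Function('o')(Function('G')(-5, 5)), 21580), Add(-15676, M)) = Mul(Add(Mul(-8, Mul(-5, Add(1, 5))), 21580), Add(-15676, Rational(621, 2))) = Mul(Add(Mul(-8, Mul(-5, 6)), 21580), Rational(-30731, 2)) = Mul(Add(Mul(-8, -30), 21580), Rational(-30731, 2)) = Mul(Add(240, 21580), Rational(-30731, 2)) = Mul(21820, Rational(-30731, 2)) = -335275210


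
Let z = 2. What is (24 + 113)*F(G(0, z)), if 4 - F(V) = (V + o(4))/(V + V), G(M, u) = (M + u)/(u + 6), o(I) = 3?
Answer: -685/2 ≈ -342.50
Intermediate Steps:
G(M, u) = (M + u)/(6 + u)
F(V) = 4 - (3 + V)/(2*V) (F(V) = 4 - (V + 3)/(V + V) = 4 - (3 + V)/(2*V))
(24 + 113)*F(G(0, z)) = (24 + 113)*((-3 + 7*((0 + 2)/(6 + 2)))/(2*(((0 + 2)/(6 + 2))))) = 137*((-3 + 7*(2/8))/(2*((2/8)))) = 137*((-3 + 7*((⅛)*2))/(2*(((⅛)*2)))) = 137*((-3 + 7*(¼))/(2*(¼))) = 137*((½)*4*(-3 + 7/4)) = 137*((½)*4*(-5/4)) = 137*(-5/2) = -685/2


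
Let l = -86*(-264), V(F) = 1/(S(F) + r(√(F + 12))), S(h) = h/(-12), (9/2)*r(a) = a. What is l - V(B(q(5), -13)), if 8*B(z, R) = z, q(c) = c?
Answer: 1168956528/51487 - 4608*√202/51487 ≈ 22703.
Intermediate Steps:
r(a) = 2*a/9
B(z, R) = z/8
S(h) = -h/12 (S(h) = h*(-1/12) = -h/12)
V(F) = 1/(-F/12 + 2*√(12 + F)/9) (V(F) = 1/(-F/12 + 2*√(F + 12)/9) = 1/(-F/12 + 2*√(12 + F)/9))
l = 22704
l - V(B(q(5), -13)) = 22704 - (-36)/(-8*√(12 + (⅛)*5) + 3*((⅛)*5)) = 22704 - (-36)/(-8*√(12 + 5/8) + 3*(5/8)) = 22704 - (-36)/(-2*√202 + 15/8) = 22704 - (-36)/(15/8 - 2*√202) = 22704 + 36/(15/8 - 2*√202)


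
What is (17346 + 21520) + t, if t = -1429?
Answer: 37437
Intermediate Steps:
(17346 + 21520) + t = (17346 + 21520) - 1429 = 38866 - 1429 = 37437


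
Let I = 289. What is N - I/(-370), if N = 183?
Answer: 67999/370 ≈ 183.78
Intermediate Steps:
N - I/(-370) = 183 - 289/(-370) = 183 - 289*(-1)/370 = 183 - 1*(-289/370) = 183 + 289/370 = 67999/370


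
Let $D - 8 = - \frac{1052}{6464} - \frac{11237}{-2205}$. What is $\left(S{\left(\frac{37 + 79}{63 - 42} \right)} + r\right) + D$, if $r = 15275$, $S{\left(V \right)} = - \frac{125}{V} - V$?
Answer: $\frac{1576871226173}{103335120} \approx 15260.0$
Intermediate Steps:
$S{\left(V \right)} = - V - \frac{125}{V}$
$D = \frac{46085317}{3563280}$ ($D = 8 - \left(- \frac{11237}{2205} + \frac{263}{1616}\right) = 8 - - \frac{17579077}{3563280} = 8 + \left(- \frac{263}{1616} + \frac{11237}{2205}\right) = 8 + \frac{17579077}{3563280} = \frac{46085317}{3563280} \approx 12.933$)
$\left(S{\left(\frac{37 + 79}{63 - 42} \right)} + r\right) + D = \left(\left(- \frac{37 + 79}{63 - 42} - \frac{125}{\left(37 + 79\right) \frac{1}{63 - 42}}\right) + 15275\right) + \frac{46085317}{3563280} = \left(\left(- \frac{116}{21} - \frac{125}{116 \cdot \frac{1}{21}}\right) + 15275\right) + \frac{46085317}{3563280} = \left(\left(\left(-1\right) \frac{116}{21} - \frac{125}{\frac{116}{21}}\right) + 15275\right) + \frac{46085317}{3563280} = \left(\left(- \frac{116}{21} - \frac{2625}{116}\right) + 15275\right) + \frac{46085317}{3563280} = \left(- \frac{68581}{2436} + 15275\right) + \frac{46085317}{3563280} = \frac{37141319}{2436} + \frac{46085317}{3563280} = \frac{1576871226173}{103335120}$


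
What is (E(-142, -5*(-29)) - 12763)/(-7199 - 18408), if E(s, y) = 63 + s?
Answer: 12842/25607 ≈ 0.50150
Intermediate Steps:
(E(-142, -5*(-29)) - 12763)/(-7199 - 18408) = ((63 - 142) - 12763)/(-7199 - 18408) = (-79 - 12763)/(-25607) = -12842*(-1/25607) = 12842/25607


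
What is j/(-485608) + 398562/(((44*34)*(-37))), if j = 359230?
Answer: -6669656083/839980438 ≈ -7.9403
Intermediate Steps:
j/(-485608) + 398562/(((44*34)*(-37))) = 359230/(-485608) + 398562/(((44*34)*(-37))) = 359230*(-1/485608) + 398562/((1496*(-37))) = -179615/242804 + 398562/(-55352) = -179615/242804 + 398562*(-1/55352) = -179615/242804 - 199281/27676 = -6669656083/839980438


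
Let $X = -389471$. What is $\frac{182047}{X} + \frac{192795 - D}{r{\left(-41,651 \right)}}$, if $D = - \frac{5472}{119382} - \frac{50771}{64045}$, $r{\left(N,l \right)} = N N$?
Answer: $\frac{95295421960274801187}{834287370067327115} \approx 114.22$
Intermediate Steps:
$r{\left(N,l \right)} = N^{2}$
$D = - \frac{1068599627}{1274303365}$ ($D = \left(-5472\right) \frac{1}{119382} - \frac{50771}{64045} = - \frac{912}{19897} - \frac{50771}{64045} = - \frac{1068599627}{1274303365} \approx -0.83858$)
$\frac{182047}{X} + \frac{192795 - D}{r{\left(-41,651 \right)}} = \frac{182047}{-389471} + \frac{192795 - - \frac{1068599627}{1274303365}}{\left(-41\right)^{2}} = 182047 \left(- \frac{1}{389471}\right) + \frac{192795 + \frac{1068599627}{1274303365}}{1681} = - \frac{182047}{389471} + \frac{245680385854802}{1274303365} \cdot \frac{1}{1681} = - \frac{182047}{389471} + \frac{245680385854802}{2142103956565} = \frac{95295421960274801187}{834287370067327115}$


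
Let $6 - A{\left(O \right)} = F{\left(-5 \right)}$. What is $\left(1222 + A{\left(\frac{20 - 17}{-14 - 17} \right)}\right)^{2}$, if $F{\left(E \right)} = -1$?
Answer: $1510441$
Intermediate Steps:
$A{\left(O \right)} = 7$ ($A{\left(O \right)} = 6 - -1 = 6 + 1 = 7$)
$\left(1222 + A{\left(\frac{20 - 17}{-14 - 17} \right)}\right)^{2} = \left(1222 + 7\right)^{2} = 1229^{2} = 1510441$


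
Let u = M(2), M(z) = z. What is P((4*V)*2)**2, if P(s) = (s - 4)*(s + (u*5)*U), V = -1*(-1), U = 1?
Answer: 5184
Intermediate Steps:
u = 2
V = 1
P(s) = (-4 + s)*(10 + s) (P(s) = (s - 4)*(s + (2*5)*1) = (-4 + s)*(s + 10*1) = (-4 + s)*(s + 10) = (-4 + s)*(10 + s))
P((4*V)*2)**2 = (-40 + ((4*1)*2)**2 + 6*((4*1)*2))**2 = (-40 + (4*2)**2 + 6*(4*2))**2 = (-40 + 8**2 + 6*8)**2 = (-40 + 64 + 48)**2 = 72**2 = 5184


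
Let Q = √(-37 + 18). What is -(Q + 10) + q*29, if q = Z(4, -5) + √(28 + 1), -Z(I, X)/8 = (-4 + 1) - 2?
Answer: 1150 + 29*√29 - I*√19 ≈ 1306.2 - 4.3589*I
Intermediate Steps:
Q = I*√19 (Q = √(-19) = I*√19 ≈ 4.3589*I)
Z(I, X) = 40 (Z(I, X) = -8*((-4 + 1) - 2) = -8*(-3 - 2) = -8*(-5) = 40)
q = 40 + √29 (q = 40 + √(28 + 1) = 40 + √29 ≈ 45.385)
-(Q + 10) + q*29 = -(I*√19 + 10) + (40 + √29)*29 = -(10 + I*√19) + (1160 + 29*√29) = (-10 - I*√19) + (1160 + 29*√29) = 1150 + 29*√29 - I*√19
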